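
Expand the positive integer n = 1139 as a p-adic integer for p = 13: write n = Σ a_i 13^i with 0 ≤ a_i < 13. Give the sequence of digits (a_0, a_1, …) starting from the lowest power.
(a_0, a_1, …) = (8, 9, 6)

Repeated division by 13 gives the digits low-to-high: 1139 = 8 + 9·13^1 + 6·13^2. Digit sequence: (8, 9, 6).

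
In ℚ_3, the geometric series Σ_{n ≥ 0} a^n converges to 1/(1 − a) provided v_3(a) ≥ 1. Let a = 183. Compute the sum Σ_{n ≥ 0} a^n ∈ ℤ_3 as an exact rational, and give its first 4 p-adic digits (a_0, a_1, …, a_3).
Σ a^n = 1/(1 − a) = -1/182;  first 4 digits = (1, 1, 0, 0)

v_3(a) = 1 ≥ 1, so the series converges in ℤ_3 to 1/(1 − a) = 1/(1 − 183) = -1/182. Expand this rational in ℤ_3: compute digits iteratively via d_i = x_i mod 3, x_{i+1} = (x_i − d_i)/3. The first 4 digits are (1, 1, 0, 0).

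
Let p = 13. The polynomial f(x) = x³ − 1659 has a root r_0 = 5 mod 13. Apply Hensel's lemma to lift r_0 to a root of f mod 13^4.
r_3 = 19492 (mod 28561)

Hensel: r_{i+1} = r_i − f(r_i)/f′(r_i) mod 13^{i+2}, where f′(x) = 3x². Iterate:
  r_0 = 5 (mod 13)
  r_1 = 57 (mod 169)
  r_2 = 1916 (mod 2197)
  r_3 = 19492 (mod 28561)
Final: r = 19492 with f(r) ≡ 0 mod 13^4.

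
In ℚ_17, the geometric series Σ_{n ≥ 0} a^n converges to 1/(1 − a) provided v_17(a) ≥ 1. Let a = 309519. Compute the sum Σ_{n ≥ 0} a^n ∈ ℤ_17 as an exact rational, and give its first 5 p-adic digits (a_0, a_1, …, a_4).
Σ a^n = 1/(1 − a) = -1/309518;  first 5 digits = (1, 0, 0, 12, 3)

v_17(a) = 3 ≥ 1, so the series converges in ℤ_17 to 1/(1 − a) = 1/(1 − 309519) = -1/309518. Expand this rational in ℤ_17: compute digits iteratively via d_i = x_i mod 17, x_{i+1} = (x_i − d_i)/17. The first 5 digits are (1, 0, 0, 12, 3).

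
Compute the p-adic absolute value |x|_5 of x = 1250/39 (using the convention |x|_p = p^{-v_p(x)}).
|1250/39|_5 = 1/625

Step 1 — compute v_5(x) by factoring powers of 5 out of the numerator and denominator: v_5(1250/39) = 4. Step 2 — apply |x|_p = p^{-v_p(x)} = 5^{-4} = 1/625.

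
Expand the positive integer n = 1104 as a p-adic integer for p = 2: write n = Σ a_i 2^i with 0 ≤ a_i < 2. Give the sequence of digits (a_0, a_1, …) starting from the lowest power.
(a_0, a_1, …) = (0, 0, 0, 0, 1, 0, 1, 0, 0, 0, 1)

Repeated division by 2 gives the digits low-to-high: 1104 = 1·2^4 + 1·2^6 + 1·2^10. Digit sequence: (0, 0, 0, 0, 1, 0, 1, 0, 0, 0, 1).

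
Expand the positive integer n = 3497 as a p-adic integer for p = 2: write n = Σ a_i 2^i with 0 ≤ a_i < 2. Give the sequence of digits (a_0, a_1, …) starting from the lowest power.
(a_0, a_1, …) = (1, 0, 0, 1, 0, 1, 0, 1, 1, 0, 1, 1)

Repeated division by 2 gives the digits low-to-high: 3497 = 1 + 1·2^3 + 1·2^5 + 1·2^7 + 1·2^8 + 1·2^10 + 1·2^11. Digit sequence: (1, 0, 0, 1, 0, 1, 0, 1, 1, 0, 1, 1).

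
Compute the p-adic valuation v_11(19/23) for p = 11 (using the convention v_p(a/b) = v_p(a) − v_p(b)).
v_11(19/23) = 0

Factor powers of 11 from the numerator and denominator of the reduced fraction: 19 = 11^0 · 19 and 23 = 11^0 · 23. Apply v_p(a/b) = v_p(a) − v_p(b): v_11(19/23) = 0 − 0 = 0.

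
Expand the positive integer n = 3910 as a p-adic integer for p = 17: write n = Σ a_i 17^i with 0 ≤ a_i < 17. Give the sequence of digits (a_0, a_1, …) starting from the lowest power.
(a_0, a_1, …) = (0, 9, 13)

Repeated division by 17 gives the digits low-to-high: 3910 = 9·17^1 + 13·17^2. Digit sequence: (0, 9, 13).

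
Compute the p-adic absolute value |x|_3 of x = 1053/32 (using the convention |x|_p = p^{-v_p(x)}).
|1053/32|_3 = 1/81

Step 1 — compute v_3(x) by factoring powers of 3 out of the numerator and denominator: v_3(1053/32) = 4. Step 2 — apply |x|_p = p^{-v_p(x)} = 3^{-4} = 1/81.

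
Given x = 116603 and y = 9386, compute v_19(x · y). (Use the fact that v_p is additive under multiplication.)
v_19(1094435758) = 5

v_p(x) = 3 (factor: 116603 = 19^3 · 17); v_p(y) = 2 (factor: 9386 = 19^2 · 26). Additivity: v_p(xy) = v_p(x) + v_p(y) = 3 + 2 = 5. (Direct check: xy = 1094435758 = 19^5 · (442).)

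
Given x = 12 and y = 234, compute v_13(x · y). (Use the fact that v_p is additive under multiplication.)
v_13(2808) = 1

v_p(x) = 0 (factor: 12 = 13^0 · 12); v_p(y) = 1 (factor: 234 = 13^1 · 18). Additivity: v_p(xy) = v_p(x) + v_p(y) = 0 + 1 = 1. (Direct check: xy = 2808 = 13^1 · (216).)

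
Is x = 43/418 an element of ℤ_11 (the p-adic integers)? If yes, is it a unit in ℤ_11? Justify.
x ∉ ℤ_11 (v_11(x) = -1 < 0)

ℤ_11 = {x ∈ ℚ_11 : v_11(x) ≥ 0} and ℤ_11^× = {x ∈ ℤ_11 : v_11(x) = 0}. Here v_11(43/418) = v_11(num) − v_11(den) = -1; compare against these criteria.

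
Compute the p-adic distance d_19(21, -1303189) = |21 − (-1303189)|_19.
d_19(21, -1303189) = 1/130321

Step 1 — x − y = 21 − (-1303189) = 1303210. Step 2 — v_19(1303210) = 4 (factor: 1303210 = (19^4 · 10); the sign does not affect v_p). Step 3 — |x − y|_19 = 19^{-4} = 1/130321.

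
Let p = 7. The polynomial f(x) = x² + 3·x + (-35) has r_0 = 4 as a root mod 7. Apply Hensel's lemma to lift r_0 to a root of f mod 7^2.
r_1 = 18 (mod 49)

Hensel: r_{i+1} = r_i − f(r_i)·(f′(r_i))^{-1} mod 7^{i+2}, f′(x) = 2x + 3. Iterate:
  r_0 = 4 (mod 7)
  r_1 = 18 (mod 49)
Final: r = 18 satisfies f(r) ≡ 0 mod 7^2.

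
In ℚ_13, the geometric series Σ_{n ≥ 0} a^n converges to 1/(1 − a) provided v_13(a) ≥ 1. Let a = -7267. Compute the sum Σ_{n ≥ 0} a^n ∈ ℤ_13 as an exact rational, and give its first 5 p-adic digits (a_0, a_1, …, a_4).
Σ a^n = 1/(1 − a) = 1/7268;  first 5 digits = (1, 0, 9, 9, 2)

v_13(a) = 2 ≥ 1, so the series converges in ℤ_13 to 1/(1 − a) = 1/(1 − (-7267)) = 1/7268. Expand this rational in ℤ_13: compute digits iteratively via d_i = x_i mod 13, x_{i+1} = (x_i − d_i)/13. The first 5 digits are (1, 0, 9, 9, 2).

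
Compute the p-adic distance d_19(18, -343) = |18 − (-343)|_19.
d_19(18, -343) = 1/361

Step 1 — x − y = 18 − (-343) = 361. Step 2 — v_19(361) = 2 (factor: 361 = (19^2 · 1); the sign does not affect v_p). Step 3 — |x − y|_19 = 19^{-2} = 1/361.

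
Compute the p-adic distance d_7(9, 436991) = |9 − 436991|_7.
d_7(9, 436991) = 1/16807

Step 1 — x − y = 9 − 436991 = -436982. Step 2 — v_7(-436982) = 5 (factor: -436982 = −(7^5 · 26); the sign does not affect v_p). Step 3 — |x − y|_7 = 7^{-5} = 1/16807.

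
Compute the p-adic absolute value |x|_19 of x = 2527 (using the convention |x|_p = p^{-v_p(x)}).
|2527|_19 = 1/361

Step 1 — compute v_19(x) by factoring powers of 19 out of the numerator and denominator: v_19(2527) = 2. Step 2 — apply |x|_p = p^{-v_p(x)} = 19^{-2} = 1/361.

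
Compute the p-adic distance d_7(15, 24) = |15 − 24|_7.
d_7(15, 24) = 1

Step 1 — x − y = 15 − 24 = -9. Step 2 — v_7(-9) = 0 (factor: -9 = −(7^0 · 9); the sign does not affect v_p). Step 3 — |x − y|_7 = 7^{0} = 1.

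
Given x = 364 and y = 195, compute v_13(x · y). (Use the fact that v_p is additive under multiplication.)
v_13(70980) = 2

v_p(x) = 1 (factor: 364 = 13^1 · 28); v_p(y) = 1 (factor: 195 = 13^1 · 15). Additivity: v_p(xy) = v_p(x) + v_p(y) = 1 + 1 = 2. (Direct check: xy = 70980 = 13^2 · (420).)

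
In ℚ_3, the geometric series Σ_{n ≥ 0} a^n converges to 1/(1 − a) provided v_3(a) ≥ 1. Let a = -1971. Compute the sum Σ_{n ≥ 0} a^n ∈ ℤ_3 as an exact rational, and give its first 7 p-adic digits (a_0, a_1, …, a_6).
Σ a^n = 1/(1 − a) = 1/1972;  first 7 digits = (1, 0, 0, 2, 2, 0, 1)

v_3(a) = 3 ≥ 1, so the series converges in ℤ_3 to 1/(1 − a) = 1/(1 − (-1971)) = 1/1972. Expand this rational in ℤ_3: compute digits iteratively via d_i = x_i mod 3, x_{i+1} = (x_i − d_i)/3. The first 7 digits are (1, 0, 0, 2, 2, 0, 1).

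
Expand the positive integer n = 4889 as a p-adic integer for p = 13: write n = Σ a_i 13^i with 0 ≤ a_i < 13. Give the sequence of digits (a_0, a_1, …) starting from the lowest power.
(a_0, a_1, …) = (1, 12, 2, 2)

Repeated division by 13 gives the digits low-to-high: 4889 = 1 + 12·13^1 + 2·13^2 + 2·13^3. Digit sequence: (1, 12, 2, 2).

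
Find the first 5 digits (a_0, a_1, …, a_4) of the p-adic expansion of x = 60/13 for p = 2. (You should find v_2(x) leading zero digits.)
(a_0, …, a_4) = (0, 0, 1, 1, 0)

v_2(60/13) = 2, so a_0 = ... = a_1 = 0. Factor out: x = 2^2 · u with u = 15/13 a unit in ℤ_2. Expand u iteratively via a_{v+i} = u_i mod 2, u_{i+1} = (u_i − a_{v+i})/2:
  u_0 = 15/13;  a_2 = 1;  u_1 = (u_0 − 1)/2 = 1/13
  u_1 = 1/13;  a_3 = 1;  u_2 = (u_1 − 1)/2 = -6/13
  u_2 = -6/13;  a_4 = 0;  u_3 = (u_2 − 0)/2 = -3/13
Digits: (0, 0, 1, 1, 0).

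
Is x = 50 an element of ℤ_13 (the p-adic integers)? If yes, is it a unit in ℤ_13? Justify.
x ∈ ℤ_13^× (unit); v_13(x) = 0

ℤ_13 = {x ∈ ℚ_13 : v_13(x) ≥ 0} and ℤ_13^× = {x ∈ ℤ_13 : v_13(x) = 0}. Here v_13(50) = v_13(num) − v_13(den) = 0; compare against these criteria.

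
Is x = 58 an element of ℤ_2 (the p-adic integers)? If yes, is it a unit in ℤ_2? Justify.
x ∈ ℤ_2 but not a unit; v_2(x) = 1 > 0

ℤ_2 = {x ∈ ℚ_2 : v_2(x) ≥ 0} and ℤ_2^× = {x ∈ ℤ_2 : v_2(x) = 0}. Here v_2(58) = v_2(num) − v_2(den) = 1; compare against these criteria.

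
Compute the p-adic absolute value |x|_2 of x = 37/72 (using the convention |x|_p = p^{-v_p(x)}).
|37/72|_2 = 8

Step 1 — compute v_2(x) by factoring powers of 2 out of the numerator and denominator: v_2(37/72) = -3. Step 2 — apply |x|_p = p^{-v_p(x)} = 2^{3} = 8.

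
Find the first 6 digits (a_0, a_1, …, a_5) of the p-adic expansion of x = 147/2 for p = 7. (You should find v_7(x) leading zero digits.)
(a_0, …, a_5) = (0, 0, 5, 3, 3, 3)

v_7(147/2) = 2, so a_0 = ... = a_1 = 0. Factor out: x = 7^2 · u with u = 3/2 a unit in ℤ_7. Expand u iteratively via a_{v+i} = u_i mod 7, u_{i+1} = (u_i − a_{v+i})/7:
  u_0 = 3/2;  a_2 = 5;  u_1 = (u_0 − 5)/7 = -1/2
  u_1 = -1/2;  a_3 = 3;  u_2 = (u_1 − 3)/7 = -1/2
  u_2 = -1/2;  a_4 = 3;  u_3 = (u_2 − 3)/7 = -1/2
  u_3 = -1/2;  a_5 = 3;  u_4 = (u_3 − 3)/7 = -1/2
Digits: (0, 0, 5, 3, 3, 3).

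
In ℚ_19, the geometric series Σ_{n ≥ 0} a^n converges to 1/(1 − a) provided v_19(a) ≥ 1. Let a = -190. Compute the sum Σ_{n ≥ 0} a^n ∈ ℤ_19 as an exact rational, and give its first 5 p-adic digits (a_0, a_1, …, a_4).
Σ a^n = 1/(1 − a) = 1/191;  first 5 digits = (1, 9, 4, 12, 10)

v_19(a) = 1 ≥ 1, so the series converges in ℤ_19 to 1/(1 − a) = 1/(1 − (-190)) = 1/191. Expand this rational in ℤ_19: compute digits iteratively via d_i = x_i mod 19, x_{i+1} = (x_i − d_i)/19. The first 5 digits are (1, 9, 4, 12, 10).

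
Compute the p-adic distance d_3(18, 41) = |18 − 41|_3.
d_3(18, 41) = 1

Step 1 — x − y = 18 − 41 = -23. Step 2 — v_3(-23) = 0 (factor: -23 = −(3^0 · 23); the sign does not affect v_p). Step 3 — |x − y|_3 = 3^{0} = 1.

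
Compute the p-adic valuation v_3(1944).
v_3(1944) = 5

v_3(n) is the largest exponent k such that 3^k divides n. Factor out: 1944 = 3^5 · 8. (Sign doesn't affect v_p.) So v_3(1944) = 5.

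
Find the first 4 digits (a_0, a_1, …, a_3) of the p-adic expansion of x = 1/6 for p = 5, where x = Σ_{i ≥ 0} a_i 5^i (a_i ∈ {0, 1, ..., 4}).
(a_0, …, a_3) = (1, 4, 0, 4)

v_5(1/6) = 0 (numerator and denominator both coprime to 5), so x ∈ ℤ_5^×. Compute digits iteratively via a_i = x_i mod 5, x_{i+1} = (x_i − a_i)/5, with x_0 = x:
  x_0 = 1/6;  a_0 = 1;  x_1 = (x_0 − 1)/5 = -1/6
  x_1 = -1/6;  a_1 = 4;  x_2 = (x_1 − 4)/5 = -5/6
  x_2 = -5/6;  a_2 = 0;  x_3 = (x_2 − 0)/5 = -1/6
  x_3 = -1/6;  a_3 = 4;  x_4 = (x_3 − 4)/5 = -5/6
Digits: (1, 4, 0, 4).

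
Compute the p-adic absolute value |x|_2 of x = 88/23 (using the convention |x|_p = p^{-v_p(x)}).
|88/23|_2 = 1/8

Step 1 — compute v_2(x) by factoring powers of 2 out of the numerator and denominator: v_2(88/23) = 3. Step 2 — apply |x|_p = p^{-v_p(x)} = 2^{-3} = 1/8.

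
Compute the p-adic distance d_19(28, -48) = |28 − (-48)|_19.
d_19(28, -48) = 1/19

Step 1 — x − y = 28 − (-48) = 76. Step 2 — v_19(76) = 1 (factor: 76 = (19^1 · 4); the sign does not affect v_p). Step 3 — |x − y|_19 = 19^{-1} = 1/19.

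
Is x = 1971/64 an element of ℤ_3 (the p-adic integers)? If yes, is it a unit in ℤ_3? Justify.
x ∈ ℤ_3 but not a unit; v_3(x) = 3 > 0

ℤ_3 = {x ∈ ℚ_3 : v_3(x) ≥ 0} and ℤ_3^× = {x ∈ ℤ_3 : v_3(x) = 0}. Here v_3(1971/64) = v_3(num) − v_3(den) = 3; compare against these criteria.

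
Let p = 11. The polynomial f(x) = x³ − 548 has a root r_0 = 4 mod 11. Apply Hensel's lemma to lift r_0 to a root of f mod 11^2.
r_1 = 4 (mod 121)

Hensel: r_{i+1} = r_i − f(r_i)/f′(r_i) mod 11^{i+2}, where f′(x) = 3x². Iterate:
  r_0 = 4 (mod 11)
  r_1 = 4 (mod 121)
Final: r = 4 with f(r) ≡ 0 mod 11^2.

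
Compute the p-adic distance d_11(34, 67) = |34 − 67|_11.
d_11(34, 67) = 1/11

Step 1 — x − y = 34 − 67 = -33. Step 2 — v_11(-33) = 1 (factor: -33 = −(11^1 · 3); the sign does not affect v_p). Step 3 — |x − y|_11 = 11^{-1} = 1/11.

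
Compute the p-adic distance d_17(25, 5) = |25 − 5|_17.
d_17(25, 5) = 1

Step 1 — x − y = 25 − 5 = 20. Step 2 — v_17(20) = 0 (factor: 20 = (17^0 · 20); the sign does not affect v_p). Step 3 — |x − y|_17 = 17^{0} = 1.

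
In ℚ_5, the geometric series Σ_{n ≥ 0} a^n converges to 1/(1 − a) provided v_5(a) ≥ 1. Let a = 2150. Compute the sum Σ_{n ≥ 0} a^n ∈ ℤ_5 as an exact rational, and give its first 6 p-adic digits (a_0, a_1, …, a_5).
Σ a^n = 1/(1 − a) = -1/2149;  first 6 digits = (1, 0, 1, 2, 4, 4)

v_5(a) = 2 ≥ 1, so the series converges in ℤ_5 to 1/(1 − a) = 1/(1 − 2150) = -1/2149. Expand this rational in ℤ_5: compute digits iteratively via d_i = x_i mod 5, x_{i+1} = (x_i − d_i)/5. The first 6 digits are (1, 0, 1, 2, 4, 4).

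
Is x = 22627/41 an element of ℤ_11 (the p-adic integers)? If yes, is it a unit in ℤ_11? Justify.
x ∈ ℤ_11 but not a unit; v_11(x) = 3 > 0

ℤ_11 = {x ∈ ℚ_11 : v_11(x) ≥ 0} and ℤ_11^× = {x ∈ ℤ_11 : v_11(x) = 0}. Here v_11(22627/41) = v_11(num) − v_11(den) = 3; compare against these criteria.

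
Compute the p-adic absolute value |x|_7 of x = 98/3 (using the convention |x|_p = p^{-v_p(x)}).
|98/3|_7 = 1/49

Step 1 — compute v_7(x) by factoring powers of 7 out of the numerator and denominator: v_7(98/3) = 2. Step 2 — apply |x|_p = p^{-v_p(x)} = 7^{-2} = 1/49.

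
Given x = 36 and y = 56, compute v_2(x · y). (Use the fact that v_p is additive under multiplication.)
v_2(2016) = 5

v_p(x) = 2 (factor: 36 = 2^2 · 9); v_p(y) = 3 (factor: 56 = 2^3 · 7). Additivity: v_p(xy) = v_p(x) + v_p(y) = 2 + 3 = 5. (Direct check: xy = 2016 = 2^5 · (63).)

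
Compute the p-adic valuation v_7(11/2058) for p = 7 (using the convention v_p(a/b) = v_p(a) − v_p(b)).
v_7(11/2058) = -3

Factor powers of 7 from the numerator and denominator of the reduced fraction: 11 = 7^0 · 11 and 2058 = 7^3 · 6. Apply v_p(a/b) = v_p(a) − v_p(b): v_7(11/2058) = 0 − 3 = -3.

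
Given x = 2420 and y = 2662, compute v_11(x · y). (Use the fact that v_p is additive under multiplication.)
v_11(6442040) = 5

v_p(x) = 2 (factor: 2420 = 11^2 · 20); v_p(y) = 3 (factor: 2662 = 11^3 · 2). Additivity: v_p(xy) = v_p(x) + v_p(y) = 2 + 3 = 5. (Direct check: xy = 6442040 = 11^5 · (40).)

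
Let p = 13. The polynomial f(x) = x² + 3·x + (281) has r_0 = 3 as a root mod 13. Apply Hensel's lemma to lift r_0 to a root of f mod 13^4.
r_3 = 16513 (mod 28561)

Hensel: r_{i+1} = r_i − f(r_i)·(f′(r_i))^{-1} mod 13^{i+2}, f′(x) = 2x + 3. Iterate:
  r_0 = 3 (mod 13)
  r_1 = 120 (mod 169)
  r_2 = 1134 (mod 2197)
  r_3 = 16513 (mod 28561)
Final: r = 16513 satisfies f(r) ≡ 0 mod 13^4.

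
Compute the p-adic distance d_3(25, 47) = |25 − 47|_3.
d_3(25, 47) = 1

Step 1 — x − y = 25 − 47 = -22. Step 2 — v_3(-22) = 0 (factor: -22 = −(3^0 · 22); the sign does not affect v_p). Step 3 — |x − y|_3 = 3^{0} = 1.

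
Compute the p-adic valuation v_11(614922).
v_11(614922) = 4

v_11(n) is the largest exponent k such that 11^k divides n. Factor out: 614922 = 11^4 · 42. (Sign doesn't affect v_p.) So v_11(614922) = 4.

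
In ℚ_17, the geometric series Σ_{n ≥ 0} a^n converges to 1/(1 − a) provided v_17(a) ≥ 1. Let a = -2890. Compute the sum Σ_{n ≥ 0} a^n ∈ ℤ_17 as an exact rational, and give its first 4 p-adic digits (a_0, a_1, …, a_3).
Σ a^n = 1/(1 − a) = 1/2891;  first 4 digits = (1, 0, 7, 16)

v_17(a) = 2 ≥ 1, so the series converges in ℤ_17 to 1/(1 − a) = 1/(1 − (-2890)) = 1/2891. Expand this rational in ℤ_17: compute digits iteratively via d_i = x_i mod 17, x_{i+1} = (x_i − d_i)/17. The first 4 digits are (1, 0, 7, 16).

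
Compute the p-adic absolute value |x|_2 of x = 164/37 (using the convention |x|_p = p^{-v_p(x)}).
|164/37|_2 = 1/4

Step 1 — compute v_2(x) by factoring powers of 2 out of the numerator and denominator: v_2(164/37) = 2. Step 2 — apply |x|_p = p^{-v_p(x)} = 2^{-2} = 1/4.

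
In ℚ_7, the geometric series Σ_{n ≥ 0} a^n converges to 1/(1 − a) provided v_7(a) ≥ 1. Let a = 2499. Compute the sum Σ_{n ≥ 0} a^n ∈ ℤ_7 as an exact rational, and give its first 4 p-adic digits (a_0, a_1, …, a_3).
Σ a^n = 1/(1 − a) = -1/2498;  first 4 digits = (1, 0, 2, 0)

v_7(a) = 2 ≥ 1, so the series converges in ℤ_7 to 1/(1 − a) = 1/(1 − 2499) = -1/2498. Expand this rational in ℤ_7: compute digits iteratively via d_i = x_i mod 7, x_{i+1} = (x_i − d_i)/7. The first 4 digits are (1, 0, 2, 0).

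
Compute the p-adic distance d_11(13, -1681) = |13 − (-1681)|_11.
d_11(13, -1681) = 1/121

Step 1 — x − y = 13 − (-1681) = 1694. Step 2 — v_11(1694) = 2 (factor: 1694 = (11^2 · 14); the sign does not affect v_p). Step 3 — |x − y|_11 = 11^{-2} = 1/121.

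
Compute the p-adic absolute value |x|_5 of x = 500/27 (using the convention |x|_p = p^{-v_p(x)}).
|500/27|_5 = 1/125

Step 1 — compute v_5(x) by factoring powers of 5 out of the numerator and denominator: v_5(500/27) = 3. Step 2 — apply |x|_p = p^{-v_p(x)} = 5^{-3} = 1/125.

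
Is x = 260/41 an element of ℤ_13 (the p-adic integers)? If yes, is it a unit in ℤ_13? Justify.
x ∈ ℤ_13 but not a unit; v_13(x) = 1 > 0

ℤ_13 = {x ∈ ℚ_13 : v_13(x) ≥ 0} and ℤ_13^× = {x ∈ ℤ_13 : v_13(x) = 0}. Here v_13(260/41) = v_13(num) − v_13(den) = 1; compare against these criteria.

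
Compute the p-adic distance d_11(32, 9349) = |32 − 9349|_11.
d_11(32, 9349) = 1/1331

Step 1 — x − y = 32 − 9349 = -9317. Step 2 — v_11(-9317) = 3 (factor: -9317 = −(11^3 · 7); the sign does not affect v_p). Step 3 — |x − y|_11 = 11^{-3} = 1/1331.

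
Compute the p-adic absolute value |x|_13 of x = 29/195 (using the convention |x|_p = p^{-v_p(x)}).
|29/195|_13 = 13

Step 1 — compute v_13(x) by factoring powers of 13 out of the numerator and denominator: v_13(29/195) = -1. Step 2 — apply |x|_p = p^{-v_p(x)} = 13^{1} = 13.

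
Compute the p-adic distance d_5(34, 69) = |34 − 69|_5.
d_5(34, 69) = 1/5

Step 1 — x − y = 34 − 69 = -35. Step 2 — v_5(-35) = 1 (factor: -35 = −(5^1 · 7); the sign does not affect v_p). Step 3 — |x − y|_5 = 5^{-1} = 1/5.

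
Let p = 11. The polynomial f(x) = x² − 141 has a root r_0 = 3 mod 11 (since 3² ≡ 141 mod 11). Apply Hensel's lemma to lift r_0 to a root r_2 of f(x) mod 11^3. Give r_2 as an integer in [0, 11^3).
r_2 = 388 (mod 1331)

Hensel's recurrence: r_{i+1} = r_i − f(r_i)·(f′(r_i))^{-1} mod 11^{i+2}, with f′(x) = 2x. Iterate:
  r_0 = 3 (mod 11)
  r_1 = 25 (mod 121)
  r_2 = 388 (mod 1331)
Final: r_2 = 388, and one checks f(r_2) ≡ 0 mod 11^3.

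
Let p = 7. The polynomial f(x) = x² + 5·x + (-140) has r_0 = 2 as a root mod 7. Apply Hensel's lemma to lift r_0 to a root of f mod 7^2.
r_1 = 16 (mod 49)

Hensel: r_{i+1} = r_i − f(r_i)·(f′(r_i))^{-1} mod 7^{i+2}, f′(x) = 2x + 5. Iterate:
  r_0 = 2 (mod 7)
  r_1 = 16 (mod 49)
Final: r = 16 satisfies f(r) ≡ 0 mod 7^2.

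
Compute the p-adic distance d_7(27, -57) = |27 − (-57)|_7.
d_7(27, -57) = 1/7

Step 1 — x − y = 27 − (-57) = 84. Step 2 — v_7(84) = 1 (factor: 84 = (7^1 · 12); the sign does not affect v_p). Step 3 — |x − y|_7 = 7^{-1} = 1/7.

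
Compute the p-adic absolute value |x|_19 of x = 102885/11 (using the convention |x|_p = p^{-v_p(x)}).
|102885/11|_19 = 1/6859

Step 1 — compute v_19(x) by factoring powers of 19 out of the numerator and denominator: v_19(102885/11) = 3. Step 2 — apply |x|_p = p^{-v_p(x)} = 19^{-3} = 1/6859.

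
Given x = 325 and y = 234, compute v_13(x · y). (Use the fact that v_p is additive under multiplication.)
v_13(76050) = 2

v_p(x) = 1 (factor: 325 = 13^1 · 25); v_p(y) = 1 (factor: 234 = 13^1 · 18). Additivity: v_p(xy) = v_p(x) + v_p(y) = 1 + 1 = 2. (Direct check: xy = 76050 = 13^2 · (450).)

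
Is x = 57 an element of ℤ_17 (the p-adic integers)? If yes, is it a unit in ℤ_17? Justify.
x ∈ ℤ_17^× (unit); v_17(x) = 0

ℤ_17 = {x ∈ ℚ_17 : v_17(x) ≥ 0} and ℤ_17^× = {x ∈ ℤ_17 : v_17(x) = 0}. Here v_17(57) = v_17(num) − v_17(den) = 0; compare against these criteria.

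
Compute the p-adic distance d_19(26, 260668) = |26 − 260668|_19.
d_19(26, 260668) = 1/130321

Step 1 — x − y = 26 − 260668 = -260642. Step 2 — v_19(-260642) = 4 (factor: -260642 = −(19^4 · 2); the sign does not affect v_p). Step 3 — |x − y|_19 = 19^{-4} = 1/130321.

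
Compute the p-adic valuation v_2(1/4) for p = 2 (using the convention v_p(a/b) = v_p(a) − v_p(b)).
v_2(1/4) = -2

Factor powers of 2 from the numerator and denominator of the reduced fraction: 1 = 2^0 · 1 and 4 = 2^2 · 1. Apply v_p(a/b) = v_p(a) − v_p(b): v_2(1/4) = 0 − 2 = -2.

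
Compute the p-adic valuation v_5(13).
v_5(13) = 0

v_5(n) is the largest exponent k such that 5^k divides n. Factor out: 13 = 5^0 · 13. (Sign doesn't affect v_p.) So v_5(13) = 0.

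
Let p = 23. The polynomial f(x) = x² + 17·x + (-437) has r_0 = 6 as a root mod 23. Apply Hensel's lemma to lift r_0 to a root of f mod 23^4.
r_3 = 6492 (mod 279841)

Hensel: r_{i+1} = r_i − f(r_i)·(f′(r_i))^{-1} mod 23^{i+2}, f′(x) = 2x + 17. Iterate:
  r_0 = 6 (mod 23)
  r_1 = 144 (mod 529)
  r_2 = 6492 (mod 12167)
  r_3 = 6492 (mod 279841)
Final: r = 6492 satisfies f(r) ≡ 0 mod 23^4.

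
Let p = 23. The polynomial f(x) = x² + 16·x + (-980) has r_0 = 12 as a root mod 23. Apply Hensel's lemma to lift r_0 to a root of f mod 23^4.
r_3 = 51923 (mod 279841)

Hensel: r_{i+1} = r_i − f(r_i)·(f′(r_i))^{-1} mod 23^{i+2}, f′(x) = 2x + 16. Iterate:
  r_0 = 12 (mod 23)
  r_1 = 81 (mod 529)
  r_2 = 3255 (mod 12167)
  r_3 = 51923 (mod 279841)
Final: r = 51923 satisfies f(r) ≡ 0 mod 23^4.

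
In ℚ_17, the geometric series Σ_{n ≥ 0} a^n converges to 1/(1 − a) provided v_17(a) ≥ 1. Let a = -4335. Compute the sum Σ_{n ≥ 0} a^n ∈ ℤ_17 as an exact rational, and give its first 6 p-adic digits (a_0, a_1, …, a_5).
Σ a^n = 1/(1 − a) = 1/4336;  first 6 digits = (1, 0, 2, 16, 3, 13)

v_17(a) = 2 ≥ 1, so the series converges in ℤ_17 to 1/(1 − a) = 1/(1 − (-4335)) = 1/4336. Expand this rational in ℤ_17: compute digits iteratively via d_i = x_i mod 17, x_{i+1} = (x_i − d_i)/17. The first 6 digits are (1, 0, 2, 16, 3, 13).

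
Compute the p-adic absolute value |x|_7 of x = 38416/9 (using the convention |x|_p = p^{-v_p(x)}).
|38416/9|_7 = 1/2401

Step 1 — compute v_7(x) by factoring powers of 7 out of the numerator and denominator: v_7(38416/9) = 4. Step 2 — apply |x|_p = p^{-v_p(x)} = 7^{-4} = 1/2401.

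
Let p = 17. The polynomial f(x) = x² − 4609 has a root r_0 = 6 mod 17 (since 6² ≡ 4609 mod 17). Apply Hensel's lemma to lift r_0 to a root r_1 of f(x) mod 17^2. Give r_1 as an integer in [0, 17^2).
r_1 = 74 (mod 289)

Hensel's recurrence: r_{i+1} = r_i − f(r_i)·(f′(r_i))^{-1} mod 17^{i+2}, with f′(x) = 2x. Iterate:
  r_0 = 6 (mod 17)
  r_1 = 74 (mod 289)
Final: r_1 = 74, and one checks f(r_1) ≡ 0 mod 17^2.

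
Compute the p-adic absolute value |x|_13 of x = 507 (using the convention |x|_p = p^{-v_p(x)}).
|507|_13 = 1/169

Step 1 — compute v_13(x) by factoring powers of 13 out of the numerator and denominator: v_13(507) = 2. Step 2 — apply |x|_p = p^{-v_p(x)} = 13^{-2} = 1/169.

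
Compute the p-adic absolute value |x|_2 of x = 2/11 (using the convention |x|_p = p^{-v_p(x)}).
|2/11|_2 = 1/2

Step 1 — compute v_2(x) by factoring powers of 2 out of the numerator and denominator: v_2(2/11) = 1. Step 2 — apply |x|_p = p^{-v_p(x)} = 2^{-1} = 1/2.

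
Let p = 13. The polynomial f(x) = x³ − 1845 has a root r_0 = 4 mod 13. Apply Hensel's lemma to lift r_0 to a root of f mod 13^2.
r_1 = 108 (mod 169)

Hensel: r_{i+1} = r_i − f(r_i)/f′(r_i) mod 13^{i+2}, where f′(x) = 3x². Iterate:
  r_0 = 4 (mod 13)
  r_1 = 108 (mod 169)
Final: r = 108 with f(r) ≡ 0 mod 13^2.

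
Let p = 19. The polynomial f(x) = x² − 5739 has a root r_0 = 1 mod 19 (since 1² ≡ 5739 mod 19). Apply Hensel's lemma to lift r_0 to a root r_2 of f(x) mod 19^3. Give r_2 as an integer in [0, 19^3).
r_2 = 6119 (mod 6859)

Hensel's recurrence: r_{i+1} = r_i − f(r_i)·(f′(r_i))^{-1} mod 19^{i+2}, with f′(x) = 2x. Iterate:
  r_0 = 1 (mod 19)
  r_1 = 343 (mod 361)
  r_2 = 6119 (mod 6859)
Final: r_2 = 6119, and one checks f(r_2) ≡ 0 mod 19^3.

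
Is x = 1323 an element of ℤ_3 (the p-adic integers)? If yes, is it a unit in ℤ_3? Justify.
x ∈ ℤ_3 but not a unit; v_3(x) = 3 > 0

ℤ_3 = {x ∈ ℚ_3 : v_3(x) ≥ 0} and ℤ_3^× = {x ∈ ℤ_3 : v_3(x) = 0}. Here v_3(1323) = v_3(num) − v_3(den) = 3; compare against these criteria.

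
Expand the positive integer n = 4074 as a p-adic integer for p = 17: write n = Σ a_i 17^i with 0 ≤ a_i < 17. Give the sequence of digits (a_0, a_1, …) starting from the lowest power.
(a_0, a_1, …) = (11, 1, 14)

Repeated division by 17 gives the digits low-to-high: 4074 = 11 + 1·17^1 + 14·17^2. Digit sequence: (11, 1, 14).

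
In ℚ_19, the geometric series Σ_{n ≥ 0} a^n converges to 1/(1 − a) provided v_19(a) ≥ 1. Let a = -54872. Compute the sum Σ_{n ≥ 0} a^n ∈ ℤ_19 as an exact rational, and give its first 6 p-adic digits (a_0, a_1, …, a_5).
Σ a^n = 1/(1 − a) = 1/54873;  first 6 digits = (1, 0, 0, 11, 18, 18)

v_19(a) = 3 ≥ 1, so the series converges in ℤ_19 to 1/(1 − a) = 1/(1 − (-54872)) = 1/54873. Expand this rational in ℤ_19: compute digits iteratively via d_i = x_i mod 19, x_{i+1} = (x_i − d_i)/19. The first 6 digits are (1, 0, 0, 11, 18, 18).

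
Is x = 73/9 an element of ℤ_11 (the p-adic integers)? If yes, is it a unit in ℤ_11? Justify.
x ∈ ℤ_11^× (unit); v_11(x) = 0

ℤ_11 = {x ∈ ℚ_11 : v_11(x) ≥ 0} and ℤ_11^× = {x ∈ ℤ_11 : v_11(x) = 0}. Here v_11(73/9) = v_11(num) − v_11(den) = 0; compare against these criteria.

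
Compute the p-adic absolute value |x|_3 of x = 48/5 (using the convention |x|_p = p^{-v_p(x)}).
|48/5|_3 = 1/3

Step 1 — compute v_3(x) by factoring powers of 3 out of the numerator and denominator: v_3(48/5) = 1. Step 2 — apply |x|_p = p^{-v_p(x)} = 3^{-1} = 1/3.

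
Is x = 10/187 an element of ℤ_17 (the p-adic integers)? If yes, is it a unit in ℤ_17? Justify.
x ∉ ℤ_17 (v_17(x) = -1 < 0)

ℤ_17 = {x ∈ ℚ_17 : v_17(x) ≥ 0} and ℤ_17^× = {x ∈ ℤ_17 : v_17(x) = 0}. Here v_17(10/187) = v_17(num) − v_17(den) = -1; compare against these criteria.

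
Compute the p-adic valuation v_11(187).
v_11(187) = 1

v_11(n) is the largest exponent k such that 11^k divides n. Factor out: 187 = 11^1 · 17. (Sign doesn't affect v_p.) So v_11(187) = 1.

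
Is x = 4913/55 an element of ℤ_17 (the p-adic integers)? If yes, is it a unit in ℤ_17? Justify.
x ∈ ℤ_17 but not a unit; v_17(x) = 3 > 0

ℤ_17 = {x ∈ ℚ_17 : v_17(x) ≥ 0} and ℤ_17^× = {x ∈ ℤ_17 : v_17(x) = 0}. Here v_17(4913/55) = v_17(num) − v_17(den) = 3; compare against these criteria.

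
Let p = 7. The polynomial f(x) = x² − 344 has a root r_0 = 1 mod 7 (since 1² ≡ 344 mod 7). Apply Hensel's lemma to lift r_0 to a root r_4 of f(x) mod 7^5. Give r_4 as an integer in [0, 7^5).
r_4 = 8576 (mod 16807)

Hensel's recurrence: r_{i+1} = r_i − f(r_i)·(f′(r_i))^{-1} mod 7^{i+2}, with f′(x) = 2x. Iterate:
  r_0 = 1 (mod 7)
  r_1 = 1 (mod 49)
  r_2 = 1 (mod 343)
  r_3 = 1373 (mod 2401)
  r_4 = 8576 (mod 16807)
Final: r_4 = 8576, and one checks f(r_4) ≡ 0 mod 7^5.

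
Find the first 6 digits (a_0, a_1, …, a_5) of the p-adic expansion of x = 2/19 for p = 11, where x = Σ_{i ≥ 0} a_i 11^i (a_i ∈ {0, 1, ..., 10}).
(a_0, …, a_5) = (3, 9, 9, 2, 9, 9)

v_11(2/19) = 0 (numerator and denominator both coprime to 11), so x ∈ ℤ_11^×. Compute digits iteratively via a_i = x_i mod 11, x_{i+1} = (x_i − a_i)/11, with x_0 = x:
  x_0 = 2/19;  a_0 = 3;  x_1 = (x_0 − 3)/11 = -5/19
  x_1 = -5/19;  a_1 = 9;  x_2 = (x_1 − 9)/11 = -16/19
  x_2 = -16/19;  a_2 = 9;  x_3 = (x_2 − 9)/11 = -17/19
  x_3 = -17/19;  a_3 = 2;  x_4 = (x_3 − 2)/11 = -5/19
  x_4 = -5/19;  a_4 = 9;  x_5 = (x_4 − 9)/11 = -16/19
  x_5 = -16/19;  a_5 = 9;  x_6 = (x_5 − 9)/11 = -17/19
Digits: (3, 9, 9, 2, 9, 9).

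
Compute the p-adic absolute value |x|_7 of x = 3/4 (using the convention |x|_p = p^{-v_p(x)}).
|3/4|_7 = 1

Step 1 — compute v_7(x) by factoring powers of 7 out of the numerator and denominator: v_7(3/4) = 0. Step 2 — apply |x|_p = p^{-v_p(x)} = 7^{0} = 1.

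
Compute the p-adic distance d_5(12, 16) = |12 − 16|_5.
d_5(12, 16) = 1

Step 1 — x − y = 12 − 16 = -4. Step 2 — v_5(-4) = 0 (factor: -4 = −(5^0 · 4); the sign does not affect v_p). Step 3 — |x − y|_5 = 5^{0} = 1.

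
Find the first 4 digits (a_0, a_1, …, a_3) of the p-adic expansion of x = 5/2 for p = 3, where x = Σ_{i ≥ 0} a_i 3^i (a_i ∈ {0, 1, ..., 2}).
(a_0, …, a_3) = (1, 2, 1, 1)

v_3(5/2) = 0 (numerator and denominator both coprime to 3), so x ∈ ℤ_3^×. Compute digits iteratively via a_i = x_i mod 3, x_{i+1} = (x_i − a_i)/3, with x_0 = x:
  x_0 = 5/2;  a_0 = 1;  x_1 = (x_0 − 1)/3 = 1/2
  x_1 = 1/2;  a_1 = 2;  x_2 = (x_1 − 2)/3 = -1/2
  x_2 = -1/2;  a_2 = 1;  x_3 = (x_2 − 1)/3 = -1/2
  x_3 = -1/2;  a_3 = 1;  x_4 = (x_3 − 1)/3 = -1/2
Digits: (1, 2, 1, 1).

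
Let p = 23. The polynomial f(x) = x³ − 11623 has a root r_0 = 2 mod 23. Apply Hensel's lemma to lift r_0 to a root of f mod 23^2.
r_1 = 485 (mod 529)

Hensel: r_{i+1} = r_i − f(r_i)/f′(r_i) mod 23^{i+2}, where f′(x) = 3x². Iterate:
  r_0 = 2 (mod 23)
  r_1 = 485 (mod 529)
Final: r = 485 with f(r) ≡ 0 mod 23^2.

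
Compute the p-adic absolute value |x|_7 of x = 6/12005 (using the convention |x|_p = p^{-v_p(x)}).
|6/12005|_7 = 2401

Step 1 — compute v_7(x) by factoring powers of 7 out of the numerator and denominator: v_7(6/12005) = -4. Step 2 — apply |x|_p = p^{-v_p(x)} = 7^{4} = 2401.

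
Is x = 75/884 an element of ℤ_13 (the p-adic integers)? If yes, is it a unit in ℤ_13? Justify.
x ∉ ℤ_13 (v_13(x) = -1 < 0)

ℤ_13 = {x ∈ ℚ_13 : v_13(x) ≥ 0} and ℤ_13^× = {x ∈ ℤ_13 : v_13(x) = 0}. Here v_13(75/884) = v_13(num) − v_13(den) = -1; compare against these criteria.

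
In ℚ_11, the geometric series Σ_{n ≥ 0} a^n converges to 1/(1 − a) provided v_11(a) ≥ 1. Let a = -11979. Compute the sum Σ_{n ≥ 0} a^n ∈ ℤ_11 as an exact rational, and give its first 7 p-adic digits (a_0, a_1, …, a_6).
Σ a^n = 1/(1 − a) = 1/11980;  first 7 digits = (1, 0, 0, 2, 10, 10, 3)

v_11(a) = 3 ≥ 1, so the series converges in ℤ_11 to 1/(1 − a) = 1/(1 − (-11979)) = 1/11980. Expand this rational in ℤ_11: compute digits iteratively via d_i = x_i mod 11, x_{i+1} = (x_i − d_i)/11. The first 7 digits are (1, 0, 0, 2, 10, 10, 3).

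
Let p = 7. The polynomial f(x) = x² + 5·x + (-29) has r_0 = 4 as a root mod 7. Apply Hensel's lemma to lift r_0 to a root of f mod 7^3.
r_2 = 158 (mod 343)

Hensel: r_{i+1} = r_i − f(r_i)·(f′(r_i))^{-1} mod 7^{i+2}, f′(x) = 2x + 5. Iterate:
  r_0 = 4 (mod 7)
  r_1 = 11 (mod 49)
  r_2 = 158 (mod 343)
Final: r = 158 satisfies f(r) ≡ 0 mod 7^3.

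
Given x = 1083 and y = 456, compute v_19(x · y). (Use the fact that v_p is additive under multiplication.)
v_19(493848) = 3

v_p(x) = 2 (factor: 1083 = 19^2 · 3); v_p(y) = 1 (factor: 456 = 19^1 · 24). Additivity: v_p(xy) = v_p(x) + v_p(y) = 2 + 1 = 3. (Direct check: xy = 493848 = 19^3 · (72).)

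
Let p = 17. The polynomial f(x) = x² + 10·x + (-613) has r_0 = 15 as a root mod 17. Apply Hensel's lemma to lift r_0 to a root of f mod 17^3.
r_2 = 2752 (mod 4913)

Hensel: r_{i+1} = r_i − f(r_i)·(f′(r_i))^{-1} mod 17^{i+2}, f′(x) = 2x + 10. Iterate:
  r_0 = 15 (mod 17)
  r_1 = 151 (mod 289)
  r_2 = 2752 (mod 4913)
Final: r = 2752 satisfies f(r) ≡ 0 mod 17^3.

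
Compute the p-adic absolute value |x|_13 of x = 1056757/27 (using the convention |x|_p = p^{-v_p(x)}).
|1056757/27|_13 = 1/28561

Step 1 — compute v_13(x) by factoring powers of 13 out of the numerator and denominator: v_13(1056757/27) = 4. Step 2 — apply |x|_p = p^{-v_p(x)} = 13^{-4} = 1/28561.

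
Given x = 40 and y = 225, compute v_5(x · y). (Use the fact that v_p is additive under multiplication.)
v_5(9000) = 3

v_p(x) = 1 (factor: 40 = 5^1 · 8); v_p(y) = 2 (factor: 225 = 5^2 · 9). Additivity: v_p(xy) = v_p(x) + v_p(y) = 1 + 2 = 3. (Direct check: xy = 9000 = 5^3 · (72).)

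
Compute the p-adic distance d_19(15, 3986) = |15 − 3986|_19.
d_19(15, 3986) = 1/361

Step 1 — x − y = 15 − 3986 = -3971. Step 2 — v_19(-3971) = 2 (factor: -3971 = −(19^2 · 11); the sign does not affect v_p). Step 3 — |x − y|_19 = 19^{-2} = 1/361.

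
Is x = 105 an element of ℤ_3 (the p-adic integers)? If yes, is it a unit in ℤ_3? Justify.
x ∈ ℤ_3 but not a unit; v_3(x) = 1 > 0

ℤ_3 = {x ∈ ℚ_3 : v_3(x) ≥ 0} and ℤ_3^× = {x ∈ ℤ_3 : v_3(x) = 0}. Here v_3(105) = v_3(num) − v_3(den) = 1; compare against these criteria.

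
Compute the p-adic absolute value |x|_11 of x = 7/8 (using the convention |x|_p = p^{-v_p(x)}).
|7/8|_11 = 1

Step 1 — compute v_11(x) by factoring powers of 11 out of the numerator and denominator: v_11(7/8) = 0. Step 2 — apply |x|_p = p^{-v_p(x)} = 11^{0} = 1.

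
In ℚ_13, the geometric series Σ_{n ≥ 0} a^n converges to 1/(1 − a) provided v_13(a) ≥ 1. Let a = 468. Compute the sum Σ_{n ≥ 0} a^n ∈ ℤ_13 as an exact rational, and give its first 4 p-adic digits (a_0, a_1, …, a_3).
Σ a^n = 1/(1 − a) = -1/467;  first 4 digits = (1, 10, 11, 7)

v_13(a) = 1 ≥ 1, so the series converges in ℤ_13 to 1/(1 − a) = 1/(1 − 468) = -1/467. Expand this rational in ℤ_13: compute digits iteratively via d_i = x_i mod 13, x_{i+1} = (x_i − d_i)/13. The first 4 digits are (1, 10, 11, 7).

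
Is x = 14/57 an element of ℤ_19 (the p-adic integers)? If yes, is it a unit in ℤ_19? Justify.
x ∉ ℤ_19 (v_19(x) = -1 < 0)

ℤ_19 = {x ∈ ℚ_19 : v_19(x) ≥ 0} and ℤ_19^× = {x ∈ ℤ_19 : v_19(x) = 0}. Here v_19(14/57) = v_19(num) − v_19(den) = -1; compare against these criteria.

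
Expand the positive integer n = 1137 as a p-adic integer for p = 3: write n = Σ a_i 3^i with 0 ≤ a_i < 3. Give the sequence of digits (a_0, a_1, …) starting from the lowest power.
(a_0, a_1, …) = (0, 1, 0, 0, 2, 1, 1)

Repeated division by 3 gives the digits low-to-high: 1137 = 1·3^1 + 2·3^4 + 1·3^5 + 1·3^6. Digit sequence: (0, 1, 0, 0, 2, 1, 1).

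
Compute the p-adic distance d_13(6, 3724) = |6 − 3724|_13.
d_13(6, 3724) = 1/169

Step 1 — x − y = 6 − 3724 = -3718. Step 2 — v_13(-3718) = 2 (factor: -3718 = −(13^2 · 22); the sign does not affect v_p). Step 3 — |x − y|_13 = 13^{-2} = 1/169.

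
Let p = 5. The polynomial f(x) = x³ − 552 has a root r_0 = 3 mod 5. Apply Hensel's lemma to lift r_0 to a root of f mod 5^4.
r_3 = 578 (mod 625)

Hensel: r_{i+1} = r_i − f(r_i)/f′(r_i) mod 5^{i+2}, where f′(x) = 3x². Iterate:
  r_0 = 3 (mod 5)
  r_1 = 3 (mod 25)
  r_2 = 78 (mod 125)
  r_3 = 578 (mod 625)
Final: r = 578 with f(r) ≡ 0 mod 5^4.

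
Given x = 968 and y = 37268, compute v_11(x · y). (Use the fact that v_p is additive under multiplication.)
v_11(36075424) = 5

v_p(x) = 2 (factor: 968 = 11^2 · 8); v_p(y) = 3 (factor: 37268 = 11^3 · 28). Additivity: v_p(xy) = v_p(x) + v_p(y) = 2 + 3 = 5. (Direct check: xy = 36075424 = 11^5 · (224).)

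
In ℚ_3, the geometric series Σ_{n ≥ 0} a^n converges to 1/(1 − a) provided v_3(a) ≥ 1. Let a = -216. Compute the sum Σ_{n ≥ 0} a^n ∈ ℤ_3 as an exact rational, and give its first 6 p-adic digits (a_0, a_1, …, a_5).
Σ a^n = 1/(1 − a) = 1/217;  first 6 digits = (1, 0, 0, 1, 0, 2)

v_3(a) = 3 ≥ 1, so the series converges in ℤ_3 to 1/(1 − a) = 1/(1 − (-216)) = 1/217. Expand this rational in ℤ_3: compute digits iteratively via d_i = x_i mod 3, x_{i+1} = (x_i − d_i)/3. The first 6 digits are (1, 0, 0, 1, 0, 2).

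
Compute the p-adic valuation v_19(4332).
v_19(4332) = 2

v_19(n) is the largest exponent k such that 19^k divides n. Factor out: 4332 = 19^2 · 12. (Sign doesn't affect v_p.) So v_19(4332) = 2.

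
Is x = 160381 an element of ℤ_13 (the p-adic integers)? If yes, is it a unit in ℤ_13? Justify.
x ∈ ℤ_13 but not a unit; v_13(x) = 3 > 0

ℤ_13 = {x ∈ ℚ_13 : v_13(x) ≥ 0} and ℤ_13^× = {x ∈ ℤ_13 : v_13(x) = 0}. Here v_13(160381) = v_13(num) − v_13(den) = 3; compare against these criteria.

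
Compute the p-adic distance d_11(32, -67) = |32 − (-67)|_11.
d_11(32, -67) = 1/11

Step 1 — x − y = 32 − (-67) = 99. Step 2 — v_11(99) = 1 (factor: 99 = (11^1 · 9); the sign does not affect v_p). Step 3 — |x − y|_11 = 11^{-1} = 1/11.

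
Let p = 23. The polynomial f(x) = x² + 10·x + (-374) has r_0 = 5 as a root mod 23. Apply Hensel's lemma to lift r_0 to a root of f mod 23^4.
r_3 = 209742 (mod 279841)

Hensel: r_{i+1} = r_i − f(r_i)·(f′(r_i))^{-1} mod 23^{i+2}, f′(x) = 2x + 10. Iterate:
  r_0 = 5 (mod 23)
  r_1 = 258 (mod 529)
  r_2 = 2903 (mod 12167)
  r_3 = 209742 (mod 279841)
Final: r = 209742 satisfies f(r) ≡ 0 mod 23^4.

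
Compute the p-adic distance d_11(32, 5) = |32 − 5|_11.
d_11(32, 5) = 1

Step 1 — x − y = 32 − 5 = 27. Step 2 — v_11(27) = 0 (factor: 27 = (11^0 · 27); the sign does not affect v_p). Step 3 — |x − y|_11 = 11^{0} = 1.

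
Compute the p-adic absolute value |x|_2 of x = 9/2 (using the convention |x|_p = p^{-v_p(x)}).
|9/2|_2 = 2

Step 1 — compute v_2(x) by factoring powers of 2 out of the numerator and denominator: v_2(9/2) = -1. Step 2 — apply |x|_p = p^{-v_p(x)} = 2^{1} = 2.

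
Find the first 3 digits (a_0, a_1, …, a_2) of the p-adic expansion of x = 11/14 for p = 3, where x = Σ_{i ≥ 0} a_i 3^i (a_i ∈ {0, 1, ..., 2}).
(a_0, …, a_2) = (1, 1, 2)

v_3(11/14) = 0 (numerator and denominator both coprime to 3), so x ∈ ℤ_3^×. Compute digits iteratively via a_i = x_i mod 3, x_{i+1} = (x_i − a_i)/3, with x_0 = x:
  x_0 = 11/14;  a_0 = 1;  x_1 = (x_0 − 1)/3 = -1/14
  x_1 = -1/14;  a_1 = 1;  x_2 = (x_1 − 1)/3 = -5/14
  x_2 = -5/14;  a_2 = 2;  x_3 = (x_2 − 2)/3 = -11/14
Digits: (1, 1, 2).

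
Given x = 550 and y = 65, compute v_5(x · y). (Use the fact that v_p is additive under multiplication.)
v_5(35750) = 3

v_p(x) = 2 (factor: 550 = 5^2 · 22); v_p(y) = 1 (factor: 65 = 5^1 · 13). Additivity: v_p(xy) = v_p(x) + v_p(y) = 2 + 1 = 3. (Direct check: xy = 35750 = 5^3 · (286).)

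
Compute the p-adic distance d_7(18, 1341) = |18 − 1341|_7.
d_7(18, 1341) = 1/49

Step 1 — x − y = 18 − 1341 = -1323. Step 2 — v_7(-1323) = 2 (factor: -1323 = −(7^2 · 27); the sign does not affect v_p). Step 3 — |x − y|_7 = 7^{-2} = 1/49.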